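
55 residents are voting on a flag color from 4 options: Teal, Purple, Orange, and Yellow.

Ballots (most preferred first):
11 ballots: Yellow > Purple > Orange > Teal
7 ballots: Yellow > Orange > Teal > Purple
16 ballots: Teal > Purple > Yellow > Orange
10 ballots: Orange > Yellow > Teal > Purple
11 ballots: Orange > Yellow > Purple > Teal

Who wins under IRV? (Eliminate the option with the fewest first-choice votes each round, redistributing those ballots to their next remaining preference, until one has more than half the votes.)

Round 1: Teal 16, Purple 0, Orange 21, Yellow 18. Purple eliminated.
Round 2: Teal 16, Orange 21, Yellow 18. Teal eliminated.
Round 3: Orange 21, Yellow 34. Yellow has a majority (≥28).

Yellow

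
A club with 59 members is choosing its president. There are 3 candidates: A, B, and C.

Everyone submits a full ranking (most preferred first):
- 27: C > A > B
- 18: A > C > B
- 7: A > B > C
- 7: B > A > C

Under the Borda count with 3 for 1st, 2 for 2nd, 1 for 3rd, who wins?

A

A: 27×2 + 18×3 + 7×3 + 7×2 = 143
B: 27×1 + 18×1 + 7×2 + 7×3 = 80
C: 27×3 + 18×2 + 7×1 + 7×1 = 131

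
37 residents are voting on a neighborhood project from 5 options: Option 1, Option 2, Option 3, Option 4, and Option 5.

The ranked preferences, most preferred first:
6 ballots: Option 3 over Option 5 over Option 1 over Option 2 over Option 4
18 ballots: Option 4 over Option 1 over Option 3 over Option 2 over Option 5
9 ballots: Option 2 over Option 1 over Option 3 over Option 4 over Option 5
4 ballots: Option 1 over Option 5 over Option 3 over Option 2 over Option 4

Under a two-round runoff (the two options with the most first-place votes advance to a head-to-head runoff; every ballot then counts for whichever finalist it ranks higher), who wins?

Option 2

Round 1 first-place votes: Option 1 4, Option 2 9, Option 3 6, Option 4 18, Option 5 0. Option 4 and Option 2 advance.
Runoff: Option 4 is ranked above Option 2 on 18 ballots, Option 2 above Option 4 on 19.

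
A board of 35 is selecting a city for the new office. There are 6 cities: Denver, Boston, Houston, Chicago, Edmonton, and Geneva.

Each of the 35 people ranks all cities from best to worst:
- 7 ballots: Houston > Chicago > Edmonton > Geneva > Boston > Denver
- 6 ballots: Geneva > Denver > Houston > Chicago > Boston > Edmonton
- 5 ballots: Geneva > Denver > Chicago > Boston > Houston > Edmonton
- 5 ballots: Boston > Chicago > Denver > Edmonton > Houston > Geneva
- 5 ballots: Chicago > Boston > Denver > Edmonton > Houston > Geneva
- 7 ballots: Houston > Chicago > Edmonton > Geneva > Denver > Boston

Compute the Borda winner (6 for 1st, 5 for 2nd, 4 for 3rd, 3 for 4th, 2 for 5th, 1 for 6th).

Denver: 7×1 + 6×5 + 5×5 + 5×4 + 5×4 + 7×2 = 116
Boston: 7×2 + 6×2 + 5×3 + 5×6 + 5×5 + 7×1 = 103
Houston: 7×6 + 6×4 + 5×2 + 5×2 + 5×2 + 7×6 = 138
Chicago: 7×5 + 6×3 + 5×4 + 5×5 + 5×6 + 7×5 = 163
Edmonton: 7×4 + 6×1 + 5×1 + 5×3 + 5×3 + 7×4 = 97
Geneva: 7×3 + 6×6 + 5×6 + 5×1 + 5×1 + 7×3 = 118

Chicago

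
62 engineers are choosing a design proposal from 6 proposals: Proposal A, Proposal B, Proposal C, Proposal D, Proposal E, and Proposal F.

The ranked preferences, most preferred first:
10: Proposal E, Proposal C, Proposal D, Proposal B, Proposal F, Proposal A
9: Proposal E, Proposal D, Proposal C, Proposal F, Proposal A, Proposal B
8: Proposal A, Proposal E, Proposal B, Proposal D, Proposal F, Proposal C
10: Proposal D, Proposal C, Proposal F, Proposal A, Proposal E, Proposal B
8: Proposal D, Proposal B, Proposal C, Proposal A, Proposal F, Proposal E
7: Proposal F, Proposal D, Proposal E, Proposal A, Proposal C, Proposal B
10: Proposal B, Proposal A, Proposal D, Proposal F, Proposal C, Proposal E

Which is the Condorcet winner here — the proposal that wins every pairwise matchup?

Proposal D

Proposal D vs Proposal A: 44–18
Proposal D vs Proposal B: 44–18
Proposal D vs Proposal C: 52–10
Proposal D vs Proposal E: 35–27
Proposal D vs Proposal F: 55–7
Proposal D beats every other proposal.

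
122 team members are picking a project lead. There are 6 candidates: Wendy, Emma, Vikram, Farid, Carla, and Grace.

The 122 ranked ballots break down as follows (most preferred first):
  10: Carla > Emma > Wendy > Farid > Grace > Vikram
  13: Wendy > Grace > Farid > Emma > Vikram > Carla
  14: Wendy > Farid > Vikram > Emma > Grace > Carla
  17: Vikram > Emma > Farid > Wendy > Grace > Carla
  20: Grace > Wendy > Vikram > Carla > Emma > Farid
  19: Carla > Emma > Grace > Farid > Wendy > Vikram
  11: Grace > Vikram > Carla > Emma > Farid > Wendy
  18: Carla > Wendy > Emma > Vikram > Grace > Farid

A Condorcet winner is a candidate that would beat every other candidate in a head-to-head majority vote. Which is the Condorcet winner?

Wendy

Wendy vs Emma: 65–57
Wendy vs Vikram: 94–28
Wendy vs Farid: 75–47
Wendy vs Carla: 64–58
Wendy vs Grace: 72–50
Wendy beats every other candidate.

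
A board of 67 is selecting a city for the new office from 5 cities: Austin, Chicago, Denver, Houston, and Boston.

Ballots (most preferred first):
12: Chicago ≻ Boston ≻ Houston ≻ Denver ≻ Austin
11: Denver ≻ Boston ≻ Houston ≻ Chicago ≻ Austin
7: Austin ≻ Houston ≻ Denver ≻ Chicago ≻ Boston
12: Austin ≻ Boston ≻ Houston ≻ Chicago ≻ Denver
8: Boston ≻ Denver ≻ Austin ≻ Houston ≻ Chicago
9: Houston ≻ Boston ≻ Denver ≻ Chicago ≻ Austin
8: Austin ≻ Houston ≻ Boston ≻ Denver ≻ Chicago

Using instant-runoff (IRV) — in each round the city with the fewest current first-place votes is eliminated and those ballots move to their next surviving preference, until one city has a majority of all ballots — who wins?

Denver

Round 1: Austin 27, Chicago 12, Denver 11, Houston 9, Boston 8. Boston eliminated.
Round 2: Austin 27, Chicago 12, Denver 19, Houston 9. Houston eliminated.
Round 3: Austin 27, Chicago 12, Denver 28. Chicago eliminated.
Round 4: Austin 27, Denver 40. Denver has a majority (≥34).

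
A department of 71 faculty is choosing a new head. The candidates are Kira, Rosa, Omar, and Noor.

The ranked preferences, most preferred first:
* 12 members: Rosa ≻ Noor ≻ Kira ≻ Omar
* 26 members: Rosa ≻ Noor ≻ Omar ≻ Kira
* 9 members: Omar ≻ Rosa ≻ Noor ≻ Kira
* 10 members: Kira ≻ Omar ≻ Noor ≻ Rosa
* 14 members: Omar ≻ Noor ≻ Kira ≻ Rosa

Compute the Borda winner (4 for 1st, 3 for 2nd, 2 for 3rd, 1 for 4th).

Kira: 12×2 + 26×1 + 9×1 + 10×4 + 14×2 = 127
Rosa: 12×4 + 26×4 + 9×3 + 10×1 + 14×1 = 203
Omar: 12×1 + 26×2 + 9×4 + 10×3 + 14×4 = 186
Noor: 12×3 + 26×3 + 9×2 + 10×2 + 14×3 = 194

Rosa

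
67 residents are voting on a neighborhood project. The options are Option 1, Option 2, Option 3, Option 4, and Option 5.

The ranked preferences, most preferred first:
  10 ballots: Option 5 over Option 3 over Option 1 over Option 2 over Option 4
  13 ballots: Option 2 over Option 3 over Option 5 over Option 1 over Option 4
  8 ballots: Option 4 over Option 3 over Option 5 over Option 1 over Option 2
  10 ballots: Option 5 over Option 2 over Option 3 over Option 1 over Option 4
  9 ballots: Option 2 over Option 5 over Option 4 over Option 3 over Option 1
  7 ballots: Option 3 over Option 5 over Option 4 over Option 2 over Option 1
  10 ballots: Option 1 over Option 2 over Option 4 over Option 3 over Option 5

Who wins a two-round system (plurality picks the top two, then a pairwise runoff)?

Round 1 first-place votes: Option 1 10, Option 2 22, Option 3 7, Option 4 8, Option 5 20. Option 2 and Option 5 advance.
Runoff: Option 2 is ranked above Option 5 on 32 ballots, Option 5 above Option 2 on 35.

Option 5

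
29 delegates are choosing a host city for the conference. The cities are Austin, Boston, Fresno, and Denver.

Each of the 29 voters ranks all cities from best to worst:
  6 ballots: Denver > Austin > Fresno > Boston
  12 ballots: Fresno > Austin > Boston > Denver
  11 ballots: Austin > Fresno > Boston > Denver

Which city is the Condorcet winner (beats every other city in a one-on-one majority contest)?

Austin vs Boston: 29–0
Austin vs Fresno: 17–12
Austin vs Denver: 23–6
Austin beats every other city.

Austin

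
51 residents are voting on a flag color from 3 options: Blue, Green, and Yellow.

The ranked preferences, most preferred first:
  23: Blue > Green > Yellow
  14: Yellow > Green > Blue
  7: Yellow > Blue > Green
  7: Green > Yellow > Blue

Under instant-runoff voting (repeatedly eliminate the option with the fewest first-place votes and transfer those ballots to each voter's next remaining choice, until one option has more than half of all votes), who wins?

Round 1: Blue 23, Green 7, Yellow 21. Green eliminated.
Round 2: Blue 23, Yellow 28. Yellow has a majority (≥26).

Yellow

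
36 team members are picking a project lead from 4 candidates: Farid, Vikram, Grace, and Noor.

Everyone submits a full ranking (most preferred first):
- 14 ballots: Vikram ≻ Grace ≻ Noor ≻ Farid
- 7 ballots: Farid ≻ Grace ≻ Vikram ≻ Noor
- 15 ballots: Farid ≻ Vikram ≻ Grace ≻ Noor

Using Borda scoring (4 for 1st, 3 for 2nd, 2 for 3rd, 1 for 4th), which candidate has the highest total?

Vikram

Farid: 14×1 + 7×4 + 15×4 = 102
Vikram: 14×4 + 7×2 + 15×3 = 115
Grace: 14×3 + 7×3 + 15×2 = 93
Noor: 14×2 + 7×1 + 15×1 = 50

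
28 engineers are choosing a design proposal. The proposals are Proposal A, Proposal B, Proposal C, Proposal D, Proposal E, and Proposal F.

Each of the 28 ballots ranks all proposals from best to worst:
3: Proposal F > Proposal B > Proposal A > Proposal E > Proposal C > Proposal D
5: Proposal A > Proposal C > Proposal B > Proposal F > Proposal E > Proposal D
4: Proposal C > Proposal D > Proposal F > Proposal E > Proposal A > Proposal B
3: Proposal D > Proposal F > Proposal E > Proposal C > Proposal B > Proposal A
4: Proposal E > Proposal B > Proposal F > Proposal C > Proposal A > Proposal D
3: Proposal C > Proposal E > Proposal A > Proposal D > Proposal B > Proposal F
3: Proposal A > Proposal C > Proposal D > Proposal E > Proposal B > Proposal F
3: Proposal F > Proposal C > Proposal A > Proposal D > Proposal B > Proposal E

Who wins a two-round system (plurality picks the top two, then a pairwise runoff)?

Proposal C

Round 1 first-place votes: Proposal A 8, Proposal B 0, Proposal C 7, Proposal D 3, Proposal E 4, Proposal F 6. Proposal A and Proposal C advance.
Runoff: Proposal A is ranked above Proposal C on 11 ballots, Proposal C above Proposal A on 17.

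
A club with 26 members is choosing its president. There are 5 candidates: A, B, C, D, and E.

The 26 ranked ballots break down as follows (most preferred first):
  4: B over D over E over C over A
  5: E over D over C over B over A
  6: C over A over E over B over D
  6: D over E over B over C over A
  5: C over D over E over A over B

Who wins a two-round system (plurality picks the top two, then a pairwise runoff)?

Round 1 first-place votes: A 0, B 4, C 11, D 6, E 5. C and D advance.
Runoff: C is ranked above D on 11 ballots, D above C on 15.

D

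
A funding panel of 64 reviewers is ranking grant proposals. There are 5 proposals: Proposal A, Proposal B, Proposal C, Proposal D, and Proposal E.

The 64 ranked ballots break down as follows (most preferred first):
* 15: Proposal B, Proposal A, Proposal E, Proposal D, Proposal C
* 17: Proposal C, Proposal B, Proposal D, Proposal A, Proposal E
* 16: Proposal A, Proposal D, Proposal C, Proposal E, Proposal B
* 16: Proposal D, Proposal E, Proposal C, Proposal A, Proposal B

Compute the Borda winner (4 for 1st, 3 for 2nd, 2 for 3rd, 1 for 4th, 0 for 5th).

Proposal A: 15×3 + 17×1 + 16×4 + 16×1 = 142
Proposal B: 15×4 + 17×3 + 16×0 + 16×0 = 111
Proposal C: 15×0 + 17×4 + 16×2 + 16×2 = 132
Proposal D: 15×1 + 17×2 + 16×3 + 16×4 = 161
Proposal E: 15×2 + 17×0 + 16×1 + 16×3 = 94

Proposal D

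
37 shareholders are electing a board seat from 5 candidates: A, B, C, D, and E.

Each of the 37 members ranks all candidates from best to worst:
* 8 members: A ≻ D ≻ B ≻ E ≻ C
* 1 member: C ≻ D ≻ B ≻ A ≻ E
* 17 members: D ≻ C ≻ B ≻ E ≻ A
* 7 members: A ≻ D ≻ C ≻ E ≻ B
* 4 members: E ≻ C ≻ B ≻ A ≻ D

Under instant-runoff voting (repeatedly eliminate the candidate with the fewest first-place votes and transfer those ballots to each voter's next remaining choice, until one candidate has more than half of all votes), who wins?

Round 1: A 15, B 0, C 1, D 17, E 4. B eliminated.
Round 2: A 15, C 1, D 17, E 4. C eliminated.
Round 3: A 15, D 18, E 4. E eliminated.
Round 4: A 19, D 18. A has a majority (≥19).

A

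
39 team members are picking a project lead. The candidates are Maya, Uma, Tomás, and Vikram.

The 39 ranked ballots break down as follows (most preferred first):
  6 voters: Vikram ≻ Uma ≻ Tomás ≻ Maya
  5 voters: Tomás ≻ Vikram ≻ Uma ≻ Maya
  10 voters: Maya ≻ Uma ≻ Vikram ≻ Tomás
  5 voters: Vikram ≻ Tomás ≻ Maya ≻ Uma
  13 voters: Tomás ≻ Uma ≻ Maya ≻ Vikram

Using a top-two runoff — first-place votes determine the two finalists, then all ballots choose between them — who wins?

Vikram

Round 1 first-place votes: Maya 10, Uma 0, Tomás 18, Vikram 11. Tomás and Vikram advance.
Runoff: Tomás is ranked above Vikram on 18 ballots, Vikram above Tomás on 21.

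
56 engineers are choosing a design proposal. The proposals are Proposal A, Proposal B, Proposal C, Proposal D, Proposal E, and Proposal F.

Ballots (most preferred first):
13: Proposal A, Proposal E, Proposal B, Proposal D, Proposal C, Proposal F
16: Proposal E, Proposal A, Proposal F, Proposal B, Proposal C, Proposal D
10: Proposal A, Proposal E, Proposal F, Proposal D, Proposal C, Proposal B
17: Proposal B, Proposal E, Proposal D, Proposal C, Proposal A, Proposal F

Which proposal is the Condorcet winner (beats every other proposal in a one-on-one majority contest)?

Proposal E vs Proposal A: 33–23
Proposal E vs Proposal B: 39–17
Proposal E vs Proposal C: 56–0
Proposal E vs Proposal D: 56–0
Proposal E vs Proposal F: 56–0
Proposal E beats every other proposal.

Proposal E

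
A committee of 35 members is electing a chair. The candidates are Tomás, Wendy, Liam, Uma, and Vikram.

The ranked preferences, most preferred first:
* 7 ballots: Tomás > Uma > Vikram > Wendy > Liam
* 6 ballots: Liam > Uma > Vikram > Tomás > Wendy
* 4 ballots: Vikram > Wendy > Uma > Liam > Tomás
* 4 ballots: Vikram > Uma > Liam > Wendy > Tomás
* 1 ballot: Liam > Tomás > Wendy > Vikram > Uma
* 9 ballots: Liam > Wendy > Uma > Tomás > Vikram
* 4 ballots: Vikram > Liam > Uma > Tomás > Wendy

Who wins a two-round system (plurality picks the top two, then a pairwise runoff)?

Vikram

Round 1 first-place votes: Tomás 7, Wendy 0, Liam 16, Uma 0, Vikram 12. Liam and Vikram advance.
Runoff: Liam is ranked above Vikram on 16 ballots, Vikram above Liam on 19.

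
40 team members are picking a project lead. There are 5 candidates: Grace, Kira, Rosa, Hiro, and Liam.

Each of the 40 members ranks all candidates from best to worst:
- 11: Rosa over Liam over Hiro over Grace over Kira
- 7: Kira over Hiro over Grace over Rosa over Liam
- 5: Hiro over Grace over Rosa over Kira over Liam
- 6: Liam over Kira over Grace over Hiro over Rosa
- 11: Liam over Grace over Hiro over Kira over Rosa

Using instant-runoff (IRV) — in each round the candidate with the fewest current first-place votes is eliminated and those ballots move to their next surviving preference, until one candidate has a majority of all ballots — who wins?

Round 1: Grace 0, Kira 7, Rosa 11, Hiro 5, Liam 17. Grace eliminated.
Round 2: Kira 7, Rosa 11, Hiro 5, Liam 17. Hiro eliminated.
Round 3: Kira 7, Rosa 16, Liam 17. Kira eliminated.
Round 4: Rosa 23, Liam 17. Rosa has a majority (≥21).

Rosa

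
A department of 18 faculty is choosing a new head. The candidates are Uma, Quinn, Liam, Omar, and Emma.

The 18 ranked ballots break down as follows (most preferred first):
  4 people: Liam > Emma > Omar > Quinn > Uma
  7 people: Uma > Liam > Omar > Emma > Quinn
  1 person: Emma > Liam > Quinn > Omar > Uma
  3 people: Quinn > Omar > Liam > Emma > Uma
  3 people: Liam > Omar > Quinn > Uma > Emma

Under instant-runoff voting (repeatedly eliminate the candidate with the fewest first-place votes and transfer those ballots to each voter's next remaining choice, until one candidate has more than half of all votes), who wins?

Round 1: Uma 7, Quinn 3, Liam 7, Omar 0, Emma 1. Omar eliminated.
Round 2: Uma 7, Quinn 3, Liam 7, Emma 1. Emma eliminated.
Round 3: Uma 7, Quinn 3, Liam 8. Quinn eliminated.
Round 4: Uma 7, Liam 11. Liam has a majority (≥10).

Liam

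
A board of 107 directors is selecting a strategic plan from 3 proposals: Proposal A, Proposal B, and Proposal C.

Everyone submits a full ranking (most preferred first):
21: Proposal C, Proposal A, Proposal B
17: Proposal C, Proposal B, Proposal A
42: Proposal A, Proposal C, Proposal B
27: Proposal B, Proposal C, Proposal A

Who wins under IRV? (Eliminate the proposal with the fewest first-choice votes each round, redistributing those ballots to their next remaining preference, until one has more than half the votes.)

Round 1: Proposal A 42, Proposal B 27, Proposal C 38. Proposal B eliminated.
Round 2: Proposal A 42, Proposal C 65. Proposal C has a majority (≥54).

Proposal C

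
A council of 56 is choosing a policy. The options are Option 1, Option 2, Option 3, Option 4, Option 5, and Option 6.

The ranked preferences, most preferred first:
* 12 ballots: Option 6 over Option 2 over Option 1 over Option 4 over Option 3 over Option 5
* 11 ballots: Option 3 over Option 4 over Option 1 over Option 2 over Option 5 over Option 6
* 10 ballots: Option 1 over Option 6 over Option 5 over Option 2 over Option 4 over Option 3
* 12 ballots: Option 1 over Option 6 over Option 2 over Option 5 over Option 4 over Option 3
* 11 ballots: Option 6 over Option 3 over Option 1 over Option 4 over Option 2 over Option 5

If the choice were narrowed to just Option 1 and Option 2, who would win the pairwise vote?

Option 1

Option 1 is ranked above Option 2 on 44 ballots; Option 2 above Option 1 on 12.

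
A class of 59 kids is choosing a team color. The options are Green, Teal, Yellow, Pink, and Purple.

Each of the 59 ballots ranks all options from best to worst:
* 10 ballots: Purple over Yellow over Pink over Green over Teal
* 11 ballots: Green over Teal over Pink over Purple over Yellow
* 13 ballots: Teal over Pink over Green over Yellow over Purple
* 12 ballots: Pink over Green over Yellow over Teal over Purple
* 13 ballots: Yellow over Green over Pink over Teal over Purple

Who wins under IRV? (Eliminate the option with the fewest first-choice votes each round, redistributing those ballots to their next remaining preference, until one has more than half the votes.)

Yellow

Round 1: Green 11, Teal 13, Yellow 13, Pink 12, Purple 10. Purple eliminated.
Round 2: Green 11, Teal 13, Yellow 23, Pink 12. Green eliminated.
Round 3: Teal 24, Yellow 23, Pink 12. Pink eliminated.
Round 4: Teal 24, Yellow 35. Yellow has a majority (≥30).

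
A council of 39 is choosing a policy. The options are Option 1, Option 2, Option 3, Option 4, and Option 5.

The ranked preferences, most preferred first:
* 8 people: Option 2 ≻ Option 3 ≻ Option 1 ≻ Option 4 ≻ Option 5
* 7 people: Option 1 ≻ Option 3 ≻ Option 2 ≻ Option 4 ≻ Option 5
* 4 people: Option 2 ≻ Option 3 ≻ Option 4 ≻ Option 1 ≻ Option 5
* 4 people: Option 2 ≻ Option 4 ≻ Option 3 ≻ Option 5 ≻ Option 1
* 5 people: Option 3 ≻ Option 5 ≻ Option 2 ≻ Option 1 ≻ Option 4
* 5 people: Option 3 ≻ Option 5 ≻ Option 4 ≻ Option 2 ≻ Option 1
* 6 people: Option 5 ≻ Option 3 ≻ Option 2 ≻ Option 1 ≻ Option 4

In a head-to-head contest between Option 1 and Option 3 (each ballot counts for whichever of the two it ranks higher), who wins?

Option 1 is ranked above Option 3 on 7 ballots; Option 3 above Option 1 on 32.

Option 3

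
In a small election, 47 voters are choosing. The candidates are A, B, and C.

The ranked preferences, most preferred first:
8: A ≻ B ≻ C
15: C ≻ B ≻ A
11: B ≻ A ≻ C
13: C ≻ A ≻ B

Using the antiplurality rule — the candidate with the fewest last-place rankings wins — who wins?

Last-place votes: A 15, B 13, C 19.

B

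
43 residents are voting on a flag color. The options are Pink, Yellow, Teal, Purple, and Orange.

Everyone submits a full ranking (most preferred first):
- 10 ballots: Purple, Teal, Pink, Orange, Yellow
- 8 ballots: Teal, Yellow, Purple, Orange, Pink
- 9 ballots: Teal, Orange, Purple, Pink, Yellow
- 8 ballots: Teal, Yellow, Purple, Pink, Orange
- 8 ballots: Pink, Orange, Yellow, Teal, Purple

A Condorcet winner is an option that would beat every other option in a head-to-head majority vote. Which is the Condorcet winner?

Teal vs Pink: 35–8
Teal vs Yellow: 35–8
Teal vs Purple: 33–10
Teal vs Orange: 35–8
Teal beats every other option.

Teal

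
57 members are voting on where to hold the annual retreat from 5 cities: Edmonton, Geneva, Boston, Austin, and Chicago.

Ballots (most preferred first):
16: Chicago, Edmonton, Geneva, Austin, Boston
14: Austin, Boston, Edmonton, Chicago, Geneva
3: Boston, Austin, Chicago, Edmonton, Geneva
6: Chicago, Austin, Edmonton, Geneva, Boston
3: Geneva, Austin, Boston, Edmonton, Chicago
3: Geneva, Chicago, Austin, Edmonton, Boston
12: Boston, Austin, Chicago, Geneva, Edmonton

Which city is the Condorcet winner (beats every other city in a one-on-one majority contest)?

Austin vs Edmonton: 41–16
Austin vs Geneva: 35–22
Austin vs Boston: 42–15
Austin vs Chicago: 32–25
Austin beats every other city.

Austin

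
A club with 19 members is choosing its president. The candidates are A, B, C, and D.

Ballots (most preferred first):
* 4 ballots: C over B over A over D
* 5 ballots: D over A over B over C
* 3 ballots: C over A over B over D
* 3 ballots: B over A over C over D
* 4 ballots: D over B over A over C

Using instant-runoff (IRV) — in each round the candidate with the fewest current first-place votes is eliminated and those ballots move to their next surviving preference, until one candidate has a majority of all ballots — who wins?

Round 1: A 0, B 3, C 7, D 9. A eliminated.
Round 2: B 3, C 7, D 9. B eliminated.
Round 3: C 10, D 9. C has a majority (≥10).

C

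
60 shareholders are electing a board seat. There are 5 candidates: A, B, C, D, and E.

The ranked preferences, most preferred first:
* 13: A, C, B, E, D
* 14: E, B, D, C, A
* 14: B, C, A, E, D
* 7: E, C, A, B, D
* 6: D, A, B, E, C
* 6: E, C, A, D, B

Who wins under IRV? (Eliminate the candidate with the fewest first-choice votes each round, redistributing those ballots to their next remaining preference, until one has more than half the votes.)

A

Round 1: A 13, B 14, C 0, D 6, E 27. C eliminated.
Round 2: A 13, B 14, D 6, E 27. D eliminated.
Round 3: A 19, B 14, E 27. B eliminated.
Round 4: A 33, E 27. A has a majority (≥31).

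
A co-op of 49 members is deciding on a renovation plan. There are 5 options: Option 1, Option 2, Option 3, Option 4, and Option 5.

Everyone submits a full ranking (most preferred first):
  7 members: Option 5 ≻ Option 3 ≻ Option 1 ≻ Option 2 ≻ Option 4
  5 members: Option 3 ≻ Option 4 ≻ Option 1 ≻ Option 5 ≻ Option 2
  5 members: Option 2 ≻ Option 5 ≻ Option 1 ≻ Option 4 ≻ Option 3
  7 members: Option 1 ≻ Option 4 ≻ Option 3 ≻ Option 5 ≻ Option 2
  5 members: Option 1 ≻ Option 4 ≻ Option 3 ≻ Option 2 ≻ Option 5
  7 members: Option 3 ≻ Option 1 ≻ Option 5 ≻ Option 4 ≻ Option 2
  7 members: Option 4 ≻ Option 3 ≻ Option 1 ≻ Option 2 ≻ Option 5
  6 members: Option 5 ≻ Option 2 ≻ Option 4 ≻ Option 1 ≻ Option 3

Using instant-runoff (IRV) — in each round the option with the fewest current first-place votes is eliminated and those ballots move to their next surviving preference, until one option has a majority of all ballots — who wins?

Option 3

Round 1: Option 1 12, Option 2 5, Option 3 12, Option 4 7, Option 5 13. Option 2 eliminated.
Round 2: Option 1 12, Option 3 12, Option 4 7, Option 5 18. Option 4 eliminated.
Round 3: Option 1 12, Option 3 19, Option 5 18. Option 1 eliminated.
Round 4: Option 3 31, Option 5 18. Option 3 has a majority (≥25).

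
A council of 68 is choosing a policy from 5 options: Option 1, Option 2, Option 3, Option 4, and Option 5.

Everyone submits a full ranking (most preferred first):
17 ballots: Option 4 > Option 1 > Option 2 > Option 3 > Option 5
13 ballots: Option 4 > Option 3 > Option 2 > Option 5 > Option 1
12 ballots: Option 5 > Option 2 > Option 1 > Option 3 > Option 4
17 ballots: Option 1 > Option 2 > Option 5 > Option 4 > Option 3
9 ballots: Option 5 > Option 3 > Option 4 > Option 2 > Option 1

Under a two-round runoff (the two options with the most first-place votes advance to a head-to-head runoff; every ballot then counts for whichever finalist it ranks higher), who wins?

Round 1 first-place votes: Option 1 17, Option 2 0, Option 3 0, Option 4 30, Option 5 21. Option 4 and Option 5 advance.
Runoff: Option 4 is ranked above Option 5 on 30 ballots, Option 5 above Option 4 on 38.

Option 5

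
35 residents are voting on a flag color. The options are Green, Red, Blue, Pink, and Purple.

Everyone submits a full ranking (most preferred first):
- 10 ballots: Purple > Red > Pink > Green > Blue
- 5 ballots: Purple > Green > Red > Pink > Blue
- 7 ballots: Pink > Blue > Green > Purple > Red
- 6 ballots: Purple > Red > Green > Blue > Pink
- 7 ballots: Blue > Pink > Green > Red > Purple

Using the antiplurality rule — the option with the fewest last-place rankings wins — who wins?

Last-place votes: Green 0, Red 7, Blue 15, Pink 6, Purple 7.

Green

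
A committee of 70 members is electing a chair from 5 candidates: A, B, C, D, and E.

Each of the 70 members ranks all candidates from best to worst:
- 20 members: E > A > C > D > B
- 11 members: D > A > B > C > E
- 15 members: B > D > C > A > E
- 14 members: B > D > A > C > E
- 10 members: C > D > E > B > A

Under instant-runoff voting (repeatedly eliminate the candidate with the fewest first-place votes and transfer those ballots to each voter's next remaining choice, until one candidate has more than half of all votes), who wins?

D

Round 1: A 0, B 29, C 10, D 11, E 20. A eliminated.
Round 2: B 29, C 10, D 11, E 20. C eliminated.
Round 3: B 29, D 21, E 20. E eliminated.
Round 4: B 29, D 41. D has a majority (≥36).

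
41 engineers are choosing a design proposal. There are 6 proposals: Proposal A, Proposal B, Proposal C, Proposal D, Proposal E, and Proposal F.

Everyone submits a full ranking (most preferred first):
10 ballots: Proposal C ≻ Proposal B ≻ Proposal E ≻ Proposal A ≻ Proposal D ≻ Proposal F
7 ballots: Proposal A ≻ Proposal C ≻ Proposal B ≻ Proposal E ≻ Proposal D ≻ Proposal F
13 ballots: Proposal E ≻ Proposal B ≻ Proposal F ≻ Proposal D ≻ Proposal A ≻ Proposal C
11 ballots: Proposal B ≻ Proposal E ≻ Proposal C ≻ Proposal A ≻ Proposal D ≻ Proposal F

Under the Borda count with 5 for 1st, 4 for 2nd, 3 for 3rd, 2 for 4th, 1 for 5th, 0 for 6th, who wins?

Proposal A: 10×2 + 7×5 + 13×1 + 11×2 = 90
Proposal B: 10×4 + 7×3 + 13×4 + 11×5 = 168
Proposal C: 10×5 + 7×4 + 13×0 + 11×3 = 111
Proposal D: 10×1 + 7×1 + 13×2 + 11×1 = 54
Proposal E: 10×3 + 7×2 + 13×5 + 11×4 = 153
Proposal F: 10×0 + 7×0 + 13×3 + 11×0 = 39

Proposal B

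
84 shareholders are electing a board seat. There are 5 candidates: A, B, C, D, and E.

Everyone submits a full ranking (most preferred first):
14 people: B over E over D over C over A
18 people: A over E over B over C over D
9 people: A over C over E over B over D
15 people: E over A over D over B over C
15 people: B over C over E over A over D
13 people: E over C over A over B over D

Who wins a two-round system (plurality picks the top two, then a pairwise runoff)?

E

Round 1 first-place votes: A 27, B 29, C 0, D 0, E 28. B and E advance.
Runoff: B is ranked above E on 29 ballots, E above B on 55.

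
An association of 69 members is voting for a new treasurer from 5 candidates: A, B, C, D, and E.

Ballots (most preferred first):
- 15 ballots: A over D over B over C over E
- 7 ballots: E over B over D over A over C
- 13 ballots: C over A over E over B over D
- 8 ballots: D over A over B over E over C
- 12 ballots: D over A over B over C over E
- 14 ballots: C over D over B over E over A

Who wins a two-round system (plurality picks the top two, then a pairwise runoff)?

Round 1 first-place votes: A 15, B 0, C 27, D 20, E 7. C and D advance.
Runoff: C is ranked above D on 27 ballots, D above C on 42.

D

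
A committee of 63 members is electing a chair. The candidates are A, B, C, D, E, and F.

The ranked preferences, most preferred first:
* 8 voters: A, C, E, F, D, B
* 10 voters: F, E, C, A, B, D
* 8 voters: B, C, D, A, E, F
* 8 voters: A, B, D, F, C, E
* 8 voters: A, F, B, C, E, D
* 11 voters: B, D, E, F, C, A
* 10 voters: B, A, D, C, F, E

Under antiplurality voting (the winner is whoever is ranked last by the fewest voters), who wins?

C

Last-place votes: A 11, B 8, C 0, D 18, E 18, F 8.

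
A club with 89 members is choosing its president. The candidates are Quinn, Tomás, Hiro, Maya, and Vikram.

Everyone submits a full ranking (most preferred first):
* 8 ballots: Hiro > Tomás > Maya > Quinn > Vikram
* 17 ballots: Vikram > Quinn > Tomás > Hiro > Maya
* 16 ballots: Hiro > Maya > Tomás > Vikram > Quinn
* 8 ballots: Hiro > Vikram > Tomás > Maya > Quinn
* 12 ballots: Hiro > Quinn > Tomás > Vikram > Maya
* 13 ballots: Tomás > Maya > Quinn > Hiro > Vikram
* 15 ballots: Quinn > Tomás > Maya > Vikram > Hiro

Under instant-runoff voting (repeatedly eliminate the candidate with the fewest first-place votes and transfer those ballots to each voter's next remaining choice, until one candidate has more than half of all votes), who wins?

Round 1: Quinn 15, Tomás 13, Hiro 44, Maya 0, Vikram 17. Maya eliminated.
Round 2: Quinn 15, Tomás 13, Hiro 44, Vikram 17. Tomás eliminated.
Round 3: Quinn 28, Hiro 44, Vikram 17. Vikram eliminated.
Round 4: Quinn 45, Hiro 44. Quinn has a majority (≥45).

Quinn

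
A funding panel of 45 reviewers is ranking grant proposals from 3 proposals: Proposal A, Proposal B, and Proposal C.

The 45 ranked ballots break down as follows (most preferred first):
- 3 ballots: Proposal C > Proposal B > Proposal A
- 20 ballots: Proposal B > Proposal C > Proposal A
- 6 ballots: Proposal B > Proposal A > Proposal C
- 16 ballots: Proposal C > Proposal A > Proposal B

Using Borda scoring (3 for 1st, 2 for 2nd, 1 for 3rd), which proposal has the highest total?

Proposal C

Proposal A: 3×1 + 20×1 + 6×2 + 16×2 = 67
Proposal B: 3×2 + 20×3 + 6×3 + 16×1 = 100
Proposal C: 3×3 + 20×2 + 6×1 + 16×3 = 103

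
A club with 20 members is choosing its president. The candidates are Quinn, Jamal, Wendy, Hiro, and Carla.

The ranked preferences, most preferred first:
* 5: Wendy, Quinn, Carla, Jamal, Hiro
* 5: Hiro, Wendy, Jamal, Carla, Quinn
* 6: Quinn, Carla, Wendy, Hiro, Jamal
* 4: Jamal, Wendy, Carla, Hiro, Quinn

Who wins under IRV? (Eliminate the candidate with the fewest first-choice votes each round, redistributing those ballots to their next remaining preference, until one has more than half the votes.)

Wendy

Round 1: Quinn 6, Jamal 4, Wendy 5, Hiro 5, Carla 0. Carla eliminated.
Round 2: Quinn 6, Jamal 4, Wendy 5, Hiro 5. Jamal eliminated.
Round 3: Quinn 6, Wendy 9, Hiro 5. Hiro eliminated.
Round 4: Quinn 6, Wendy 14. Wendy has a majority (≥11).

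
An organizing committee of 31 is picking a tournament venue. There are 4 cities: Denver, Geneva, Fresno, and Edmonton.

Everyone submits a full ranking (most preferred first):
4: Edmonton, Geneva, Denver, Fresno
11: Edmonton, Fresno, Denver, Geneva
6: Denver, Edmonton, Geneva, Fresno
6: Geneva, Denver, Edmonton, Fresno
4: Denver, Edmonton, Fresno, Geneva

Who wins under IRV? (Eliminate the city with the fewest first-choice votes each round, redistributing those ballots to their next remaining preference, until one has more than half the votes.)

Denver

Round 1: Denver 10, Geneva 6, Fresno 0, Edmonton 15. Fresno eliminated.
Round 2: Denver 10, Geneva 6, Edmonton 15. Geneva eliminated.
Round 3: Denver 16, Edmonton 15. Denver has a majority (≥16).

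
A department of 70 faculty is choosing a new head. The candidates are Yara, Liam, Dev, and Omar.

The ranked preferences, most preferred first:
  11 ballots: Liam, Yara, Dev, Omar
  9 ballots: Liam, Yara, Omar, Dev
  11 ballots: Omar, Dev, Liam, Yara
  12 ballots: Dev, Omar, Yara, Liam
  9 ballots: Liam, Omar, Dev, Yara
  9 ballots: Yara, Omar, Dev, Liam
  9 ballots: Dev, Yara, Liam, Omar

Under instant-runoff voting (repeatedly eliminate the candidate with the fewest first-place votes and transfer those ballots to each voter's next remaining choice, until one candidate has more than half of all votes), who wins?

Round 1: Yara 9, Liam 29, Dev 21, Omar 11. Yara eliminated.
Round 2: Liam 29, Dev 21, Omar 20. Omar eliminated.
Round 3: Liam 29, Dev 41. Dev has a majority (≥36).

Dev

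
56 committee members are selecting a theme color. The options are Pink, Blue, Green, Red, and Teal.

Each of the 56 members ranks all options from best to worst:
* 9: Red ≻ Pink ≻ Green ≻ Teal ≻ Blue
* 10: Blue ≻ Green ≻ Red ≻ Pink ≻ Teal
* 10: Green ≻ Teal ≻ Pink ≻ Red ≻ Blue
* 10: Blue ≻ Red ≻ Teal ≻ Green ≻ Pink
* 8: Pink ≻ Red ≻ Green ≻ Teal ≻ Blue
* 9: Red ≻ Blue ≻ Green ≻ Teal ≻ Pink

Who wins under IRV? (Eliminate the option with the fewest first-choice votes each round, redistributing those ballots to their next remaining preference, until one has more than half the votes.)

Round 1: Pink 8, Blue 20, Green 10, Red 18, Teal 0. Teal eliminated.
Round 2: Pink 8, Blue 20, Green 10, Red 18. Pink eliminated.
Round 3: Blue 20, Green 10, Red 26. Green eliminated.
Round 4: Blue 20, Red 36. Red has a majority (≥29).

Red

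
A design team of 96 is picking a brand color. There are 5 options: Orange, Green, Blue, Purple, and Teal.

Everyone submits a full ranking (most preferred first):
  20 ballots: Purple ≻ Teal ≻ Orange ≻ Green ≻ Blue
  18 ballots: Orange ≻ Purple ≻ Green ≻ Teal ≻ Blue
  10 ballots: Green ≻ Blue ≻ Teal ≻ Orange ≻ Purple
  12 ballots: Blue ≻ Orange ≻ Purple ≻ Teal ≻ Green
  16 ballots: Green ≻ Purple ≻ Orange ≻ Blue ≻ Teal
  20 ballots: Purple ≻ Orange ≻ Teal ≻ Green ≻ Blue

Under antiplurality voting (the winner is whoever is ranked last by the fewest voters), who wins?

Last-place votes: Orange 0, Green 12, Blue 58, Purple 10, Teal 16.

Orange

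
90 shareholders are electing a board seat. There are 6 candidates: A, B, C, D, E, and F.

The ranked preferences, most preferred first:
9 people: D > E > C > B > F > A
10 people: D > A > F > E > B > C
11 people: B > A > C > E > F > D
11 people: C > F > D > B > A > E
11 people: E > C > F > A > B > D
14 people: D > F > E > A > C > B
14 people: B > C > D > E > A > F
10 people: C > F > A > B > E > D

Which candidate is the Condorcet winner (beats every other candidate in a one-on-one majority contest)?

C

C vs A: 55–35
C vs B: 55–35
C vs D: 57–33
C vs E: 46–44
C vs F: 66–24
C beats every other candidate.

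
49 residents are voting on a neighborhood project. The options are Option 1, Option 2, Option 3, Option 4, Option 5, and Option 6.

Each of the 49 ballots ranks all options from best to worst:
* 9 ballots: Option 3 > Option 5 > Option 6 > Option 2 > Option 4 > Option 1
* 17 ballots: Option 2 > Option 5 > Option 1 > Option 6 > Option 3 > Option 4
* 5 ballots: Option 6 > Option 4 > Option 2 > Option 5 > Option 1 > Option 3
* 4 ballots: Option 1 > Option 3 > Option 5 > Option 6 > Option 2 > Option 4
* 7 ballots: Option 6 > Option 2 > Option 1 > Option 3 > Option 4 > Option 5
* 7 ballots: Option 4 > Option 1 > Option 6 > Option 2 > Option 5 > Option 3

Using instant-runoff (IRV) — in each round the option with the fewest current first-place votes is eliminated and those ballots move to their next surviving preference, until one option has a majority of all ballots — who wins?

Option 6

Round 1: Option 1 4, Option 2 17, Option 3 9, Option 4 7, Option 5 0, Option 6 12. Option 5 eliminated.
Round 2: Option 1 4, Option 2 17, Option 3 9, Option 4 7, Option 6 12. Option 1 eliminated.
Round 3: Option 2 17, Option 3 13, Option 4 7, Option 6 12. Option 4 eliminated.
Round 4: Option 2 17, Option 3 13, Option 6 19. Option 3 eliminated.
Round 5: Option 2 17, Option 6 32. Option 6 has a majority (≥25).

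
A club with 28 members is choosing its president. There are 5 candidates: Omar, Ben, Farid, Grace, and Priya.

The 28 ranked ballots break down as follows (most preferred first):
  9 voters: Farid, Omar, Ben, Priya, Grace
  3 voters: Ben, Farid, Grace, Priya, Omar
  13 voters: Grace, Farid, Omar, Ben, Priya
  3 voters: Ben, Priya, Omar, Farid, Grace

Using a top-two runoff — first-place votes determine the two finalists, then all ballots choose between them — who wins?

Round 1 first-place votes: Omar 0, Ben 6, Farid 9, Grace 13, Priya 0. Grace and Farid advance.
Runoff: Grace is ranked above Farid on 13 ballots, Farid above Grace on 15.

Farid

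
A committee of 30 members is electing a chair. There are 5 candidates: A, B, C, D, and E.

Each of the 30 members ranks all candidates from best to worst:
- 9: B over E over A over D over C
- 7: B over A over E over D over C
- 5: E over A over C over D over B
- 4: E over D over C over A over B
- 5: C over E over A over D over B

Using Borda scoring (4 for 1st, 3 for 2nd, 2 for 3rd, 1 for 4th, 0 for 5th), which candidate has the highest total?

A: 9×2 + 7×3 + 5×3 + 4×1 + 5×2 = 68
B: 9×4 + 7×4 + 5×0 + 4×0 + 5×0 = 64
C: 9×0 + 7×0 + 5×2 + 4×2 + 5×4 = 38
D: 9×1 + 7×1 + 5×1 + 4×3 + 5×1 = 38
E: 9×3 + 7×2 + 5×4 + 4×4 + 5×3 = 92

E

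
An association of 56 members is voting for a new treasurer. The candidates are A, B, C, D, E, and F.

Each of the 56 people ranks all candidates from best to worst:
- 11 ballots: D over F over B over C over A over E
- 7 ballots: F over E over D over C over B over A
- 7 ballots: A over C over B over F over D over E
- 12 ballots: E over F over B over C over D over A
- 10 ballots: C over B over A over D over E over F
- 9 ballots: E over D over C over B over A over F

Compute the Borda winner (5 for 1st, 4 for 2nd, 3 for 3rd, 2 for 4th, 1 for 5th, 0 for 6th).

A: 11×1 + 7×0 + 7×5 + 12×0 + 10×3 + 9×1 = 85
B: 11×3 + 7×1 + 7×3 + 12×3 + 10×4 + 9×2 = 155
C: 11×2 + 7×2 + 7×4 + 12×2 + 10×5 + 9×3 = 165
D: 11×5 + 7×3 + 7×1 + 12×1 + 10×2 + 9×4 = 151
E: 11×0 + 7×4 + 7×0 + 12×5 + 10×1 + 9×5 = 143
F: 11×4 + 7×5 + 7×2 + 12×4 + 10×0 + 9×0 = 141

C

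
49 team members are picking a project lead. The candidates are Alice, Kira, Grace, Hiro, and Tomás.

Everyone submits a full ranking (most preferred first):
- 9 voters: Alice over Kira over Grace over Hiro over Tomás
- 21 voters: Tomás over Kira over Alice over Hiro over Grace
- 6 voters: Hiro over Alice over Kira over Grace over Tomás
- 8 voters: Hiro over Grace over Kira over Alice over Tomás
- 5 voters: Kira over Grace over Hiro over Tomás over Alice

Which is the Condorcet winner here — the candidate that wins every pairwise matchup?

Kira

Kira vs Alice: 34–15
Kira vs Grace: 41–8
Kira vs Hiro: 35–14
Kira vs Tomás: 28–21
Kira beats every other candidate.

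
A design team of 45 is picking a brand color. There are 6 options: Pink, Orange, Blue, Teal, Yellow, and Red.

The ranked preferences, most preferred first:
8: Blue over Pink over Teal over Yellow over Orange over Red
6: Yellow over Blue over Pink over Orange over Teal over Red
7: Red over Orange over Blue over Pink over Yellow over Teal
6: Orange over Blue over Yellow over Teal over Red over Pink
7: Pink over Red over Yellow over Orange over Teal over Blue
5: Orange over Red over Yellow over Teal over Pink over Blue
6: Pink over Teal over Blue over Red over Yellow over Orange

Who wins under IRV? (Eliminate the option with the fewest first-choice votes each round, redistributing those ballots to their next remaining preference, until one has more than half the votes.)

Orange

Round 1: Pink 13, Orange 11, Blue 8, Teal 0, Yellow 6, Red 7. Teal eliminated.
Round 2: Pink 13, Orange 11, Blue 8, Yellow 6, Red 7. Yellow eliminated.
Round 3: Pink 13, Orange 11, Blue 14, Red 7. Red eliminated.
Round 4: Pink 13, Orange 18, Blue 14. Pink eliminated.
Round 5: Orange 25, Blue 20. Orange has a majority (≥23).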